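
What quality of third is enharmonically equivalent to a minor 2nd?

doubly diminished

A minor second spans 1 semitone.
A third spanning 1 semitone is doubly diminished (the major third is 4).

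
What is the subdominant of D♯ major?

G#

The D# major scale runs D# E# F## G# A# B# C##.
Degree 4 is G#.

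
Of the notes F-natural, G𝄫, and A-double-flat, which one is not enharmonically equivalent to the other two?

In 12-tone equal temperament, enharmonic equivalents share a pitch class. F is pitch class 5; Gbb is pitch class 5; Abb is pitch class 7.
F and Gbb share pitch class 5, while Abb is pitch class 7.

Abb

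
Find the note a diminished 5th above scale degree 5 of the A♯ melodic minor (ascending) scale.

Scale degree 5 of A# melodic minor (ascending) is E#.
A diminished fifth (6 semitones) above E# lands on the letter B, giving B.

B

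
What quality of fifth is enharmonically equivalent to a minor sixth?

augmented

A minor sixth spans 8 semitones.
A fifth spanning 8 semitones is augmented (the perfect fifth is 7).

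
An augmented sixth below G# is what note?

Bb

A sixth below G lands on the letter B.
An augmented sixth spans 10 semitones, so G# moves to pitch class 10. On the letter B that is Bb.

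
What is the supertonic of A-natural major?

The A major scale runs A B C# D E F# G#.
Degree 2 is B.

B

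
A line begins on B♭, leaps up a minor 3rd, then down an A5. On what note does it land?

A minor third up from Bb is Db (letter D, 3 semitones up).
An augmented fifth down from Db is Gbb (letter G, 8 semitones down).

Gbb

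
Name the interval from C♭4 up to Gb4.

perfect fifth

Counting letters C–D–E–F–G gives a fifth.
Cb→Gb = 7 semitones, exactly the perfect fifth.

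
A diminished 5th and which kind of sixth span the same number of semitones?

A diminished fifth spans 6 semitones.
A sixth spanning 6 semitones is doubly diminished (the major sixth is 9).

doubly diminished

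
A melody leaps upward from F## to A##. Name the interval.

Counting letters F–G–A gives a third.
F##→A## = 4 semitones, exactly the major third.

major third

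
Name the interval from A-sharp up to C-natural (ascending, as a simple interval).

diminished third

The letter names run A→C, a span of 2 letter steps, so the interval is some kind of third.
A# to C is 2 semitones. A major third is 4, so 2 makes it diminished.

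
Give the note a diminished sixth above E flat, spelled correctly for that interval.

Cbb

A sixth above E lands on the letter C.
A diminished sixth spans 7 semitones, so Eb moves to pitch class 10. On the letter C that is Cbb.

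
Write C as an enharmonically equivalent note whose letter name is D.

C is pitch class 0. The letter D alone is pitch class 2.
To reach pitch class 0 from D requires an offset of -2 semitones, i.e. double flat: Dbb.

Dbb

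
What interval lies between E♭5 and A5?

augmented fourth

Counting letters E–F–G–A gives a fourth.
Eb→A = 6 semitones, 1 wider than the perfect fourth (5), so augmented.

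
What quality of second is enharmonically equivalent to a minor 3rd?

augmented

A minor third spans 3 semitones.
A second spanning 3 semitones is augmented (the major second is 2).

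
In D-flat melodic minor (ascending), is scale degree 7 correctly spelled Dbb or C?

C

Each scale degree takes a distinct letter name. Degree 7 of a scale on D must use the letter C.
C and Dbb are enharmonically the same pitch, but only C uses the letter C, so it is the correct spelling here.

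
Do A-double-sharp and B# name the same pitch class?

No

Two spellings are enharmonically equivalent only if they share a pitch class.
Here A## → 11, B# → 0; 0 ≠ 11, so they are not.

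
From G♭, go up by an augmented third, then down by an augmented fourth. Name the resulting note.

F

An augmented third up from Gb is B (letter B, 5 semitones up).
An augmented fourth down from B is F (letter F, 6 semitones down).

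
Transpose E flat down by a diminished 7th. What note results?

F#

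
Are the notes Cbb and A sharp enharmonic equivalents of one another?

Yes

Cbb is pitch class 10; A# is pitch class 10.
All spellings map to pitch class 10, so they are enharmonically equivalent.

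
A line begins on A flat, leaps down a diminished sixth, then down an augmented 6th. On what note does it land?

Eb

A diminished sixth down from Ab is C# (letter C, 7 semitones down).
An augmented sixth down from C# is Eb (letter E, 10 semitones down).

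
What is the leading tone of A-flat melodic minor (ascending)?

The Ab melodic minor (ascending) scale runs Ab Bb Cb Db Eb F G.
Degree 7 is G.

G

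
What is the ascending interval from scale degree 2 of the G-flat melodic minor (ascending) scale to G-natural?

major seventh

Scale degree 2 of Gb melodic minor (ascending) is Ab.
Ab up to G: letters A→G make it a seventh; 11 semitones makes it major.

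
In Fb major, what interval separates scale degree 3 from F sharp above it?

augmented sixth

Scale degree 3 of Fb major is Ab.
Ab up to F#: letters A→F make it a sixth; 10 semitones makes it augmented.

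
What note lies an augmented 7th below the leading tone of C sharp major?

C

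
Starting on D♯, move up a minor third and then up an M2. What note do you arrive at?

G#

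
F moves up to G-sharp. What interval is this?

augmented second

The letter names run F→G, a span of 1 letter step, so the interval is some kind of second.
F to G# is 3 semitones. A major second is 2, so 3 makes it augmented.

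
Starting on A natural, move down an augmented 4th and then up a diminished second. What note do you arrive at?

An augmented fourth down from A is Eb (letter E, 6 semitones down).
A diminished second up from Eb is Fbb (letter F, 0 semitones up).

Fbb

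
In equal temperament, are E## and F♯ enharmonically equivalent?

Yes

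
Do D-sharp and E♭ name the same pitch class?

Yes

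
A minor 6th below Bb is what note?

B down a major sixth is D, so the target letter is D.
From Bb, a minor sixth is 8 semitones down: D.

D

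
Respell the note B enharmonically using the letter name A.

B is pitch class 11. The letter A alone is pitch class 9.
To reach pitch class 11 from A requires an offset of +2 semitones, i.e. double sharp: A##.

A##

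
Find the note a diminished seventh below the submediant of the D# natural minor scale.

C##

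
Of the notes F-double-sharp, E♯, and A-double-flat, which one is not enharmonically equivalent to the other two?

In 12-tone equal temperament, enharmonic equivalents share a pitch class. F## is pitch class 7; E# is pitch class 5; Abb is pitch class 7.
F## and Abb share pitch class 7, while E# is pitch class 5.

E#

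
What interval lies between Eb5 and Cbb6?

The letter names run E→C, a span of 5 letter steps, so the interval is some kind of sixth.
Eb to Cbb is 7 semitones. A major sixth is 9, so 7 makes it diminished.

diminished sixth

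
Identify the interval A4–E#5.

augmented fifth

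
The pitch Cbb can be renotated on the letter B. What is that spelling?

Cbb is pitch class 10. The letter B alone is pitch class 11.
To reach pitch class 10 from B requires an offset of -1 semitone, i.e. flat: Bb.

Bb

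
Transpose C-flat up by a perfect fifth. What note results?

Gb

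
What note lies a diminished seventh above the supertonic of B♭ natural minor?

Bbb

The supertonic of Bb natural minor is C.
A diminished seventh (9 semitones) above C lands on the letter B, giving Bbb.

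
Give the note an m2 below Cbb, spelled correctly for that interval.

Bbb

A second below C lands on the letter B.
A minor second spans 1 semitone, so Cbb moves to pitch class 9. On the letter B that is Bbb.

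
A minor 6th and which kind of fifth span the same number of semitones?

augmented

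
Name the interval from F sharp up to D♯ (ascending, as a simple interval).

The letter names run F→D, a span of 5 letter steps, so the interval is some kind of sixth.
F# to D# is 9 semitones. A major sixth is 9, so 9 makes it major.

major sixth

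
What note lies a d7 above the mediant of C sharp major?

D

The mediant of C# major is E#.
A diminished seventh (9 semitones) above E# lands on the letter D, giving D.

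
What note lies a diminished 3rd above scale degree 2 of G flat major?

Cbb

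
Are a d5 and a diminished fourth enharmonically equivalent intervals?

A diminished fifth spans 6 semitones; a diminished fourth spans 4.
The spans differ, so they are not enharmonic equivalents.

No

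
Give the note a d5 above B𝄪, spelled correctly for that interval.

F##

B up a perfect fifth is F#, so the target letter is F.
From B##, a diminished fifth is 6 semitones up: F##.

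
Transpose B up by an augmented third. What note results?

D##

A third above B lands on the letter D.
An augmented third spans 5 semitones, so B moves to pitch class 4. On the letter D that is D##.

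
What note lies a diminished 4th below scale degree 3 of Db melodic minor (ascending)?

C

Scale degree 3 of Db melodic minor (ascending) is Fb.
A diminished fourth (4 semitones) below Fb lands on the letter C, giving C.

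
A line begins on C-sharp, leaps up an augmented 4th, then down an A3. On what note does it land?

D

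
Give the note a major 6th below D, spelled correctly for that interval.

A sixth below D lands on the letter F.
A major sixth spans 9 semitones, so D moves to pitch class 5. On the letter F that is F.

F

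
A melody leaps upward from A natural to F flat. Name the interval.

diminished sixth

The letter names run A→F, a span of 5 letter steps, so the interval is some kind of sixth.
A to Fb is 7 semitones. A major sixth is 9, so 7 makes it diminished.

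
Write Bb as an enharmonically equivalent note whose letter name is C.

Bb is pitch class 10. The letter C alone is pitch class 0.
To reach pitch class 10 from C requires an offset of -2 semitones, i.e. double flat: Cbb.

Cbb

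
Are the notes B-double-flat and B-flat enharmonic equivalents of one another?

Bbb is pitch class 9; Bb is pitch class 10.
The pitch classes differ (9 vs. 10), so they are not enharmonic equivalents.

No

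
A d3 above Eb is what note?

Gbb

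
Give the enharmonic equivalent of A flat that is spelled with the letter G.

Ab is pitch class 8. The letter G alone is pitch class 7.
To reach pitch class 8 from G requires an offset of +1 semitone, i.e. sharp: G#.

G#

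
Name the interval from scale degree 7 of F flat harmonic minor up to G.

major third

Scale degree 7 of Fb harmonic minor is Eb.
Eb up to G: letters E→G make it a third; 4 semitones makes it major.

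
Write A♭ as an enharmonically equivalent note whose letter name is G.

G#

Plain G sits 1 semitone below Ab, so on the letter G the same pitch needs a sharp: G#.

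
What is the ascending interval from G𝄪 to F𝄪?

minor seventh

The letter names run G→F, a span of 6 letter steps, so the interval is some kind of seventh.
G## to F## is 10 semitones. A major seventh is 11, so 10 makes it minor.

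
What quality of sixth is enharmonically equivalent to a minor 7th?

A minor seventh spans 10 semitones.
A sixth spanning 10 semitones is augmented (the major sixth is 9).

augmented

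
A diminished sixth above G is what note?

Ebb

G up a major sixth is E, so the target letter is E.
From G, a diminished sixth is 7 semitones up: Ebb.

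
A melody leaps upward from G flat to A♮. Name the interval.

augmented second

The letter names run G→A, a span of 1 letter step, so the interval is some kind of second.
Gb to A is 3 semitones. A major second is 2, so 3 makes it augmented.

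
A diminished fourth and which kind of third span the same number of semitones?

major

A diminished fourth spans 4 semitones.
A third spanning 4 semitones is major (the major third is 4).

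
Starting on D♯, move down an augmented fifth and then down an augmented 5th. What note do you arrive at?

Cb

An augmented fifth down from D# is G (letter G, 8 semitones down).
An augmented fifth down from G is Cb (letter C, 8 semitones down).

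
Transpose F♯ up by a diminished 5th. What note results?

C

F up a perfect fifth is C, so the target letter is C.
From F#, a diminished fifth is 6 semitones up: C.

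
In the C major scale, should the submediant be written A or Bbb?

A

Each scale degree takes a distinct letter name. Degree 6 of a scale on C must use the letter A.
A and Bbb are enharmonically the same pitch, but only A uses the letter A, so it is the correct spelling here.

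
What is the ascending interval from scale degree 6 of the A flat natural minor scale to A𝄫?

minor third

Scale degree 6 of Ab natural minor is Fb.
Fb up to Abb: letters F→A make it a third; 3 semitones makes it minor.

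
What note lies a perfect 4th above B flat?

A fourth above B lands on the letter E.
A perfect fourth spans 5 semitones, so Bb moves to pitch class 3. On the letter E that is Eb.

Eb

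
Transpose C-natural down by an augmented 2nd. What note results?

A second below C lands on the letter B.
An augmented second spans 3 semitones, so C moves to pitch class 9. On the letter B that is Bbb.

Bbb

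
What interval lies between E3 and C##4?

augmented sixth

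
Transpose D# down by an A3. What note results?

D down a major third is Bb, so the target letter is B.
From D#, an augmented third is 5 semitones down: Bb.

Bb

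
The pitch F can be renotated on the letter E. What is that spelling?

E#

F is pitch class 5. The letter E alone is pitch class 4.
To reach pitch class 5 from E requires an offset of +1 semitone, i.e. sharp: E#.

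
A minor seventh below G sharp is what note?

G down a major seventh is Ab, so the target letter is A.
From G#, a minor seventh is 10 semitones down: A#.

A#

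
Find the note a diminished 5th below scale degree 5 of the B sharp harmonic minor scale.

B##

Scale degree 5 of B# harmonic minor is F##.
A diminished fifth (6 semitones) below F## lands on the letter B, giving B##.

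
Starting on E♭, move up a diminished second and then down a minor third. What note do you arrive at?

Dbb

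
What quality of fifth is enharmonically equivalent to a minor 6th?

augmented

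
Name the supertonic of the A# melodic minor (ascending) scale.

B#

The A# melodic minor (ascending) scale runs A# B# C# D# E# F## G##.
Degree 2 is B#.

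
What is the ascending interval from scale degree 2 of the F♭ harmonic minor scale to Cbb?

diminished fourth

Scale degree 2 of Fb harmonic minor is Gb.
Gb up to Cbb: letters G→C make it a fourth; 4 semitones makes it diminished.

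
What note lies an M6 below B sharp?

D#

A sixth below B lands on the letter D.
A major sixth spans 9 semitones, so B# moves to pitch class 3. On the letter D that is D#.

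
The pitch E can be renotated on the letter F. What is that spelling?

E is pitch class 4. The letter F alone is pitch class 5.
To reach pitch class 4 from F requires an offset of -1 semitone, i.e. flat: Fb.

Fb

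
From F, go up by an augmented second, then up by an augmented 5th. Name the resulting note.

D##

An augmented second up from F is G# (letter G, 3 semitones up).
An augmented fifth up from G# is D## (letter D, 8 semitones up).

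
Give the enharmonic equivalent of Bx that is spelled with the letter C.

C#

B## is pitch class 1. The letter C alone is pitch class 0.
To reach pitch class 1 from C requires an offset of +1 semitone, i.e. sharp: C#.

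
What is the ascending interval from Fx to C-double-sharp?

perfect fifth

Counting letters F–G–A–B–C gives a fifth.
F##→C## = 7 semitones, exactly the perfect fifth.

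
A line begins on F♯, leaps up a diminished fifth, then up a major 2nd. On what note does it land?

D

A diminished fifth up from F# is C (letter C, 6 semitones up).
A major second up from C is D (letter D, 2 semitones up).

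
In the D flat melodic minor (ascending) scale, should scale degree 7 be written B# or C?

C

Each scale degree takes a distinct letter name. Degree 7 of a scale on D must use the letter C.
C and B# are enharmonically the same pitch, but only C uses the letter C, so it is the correct spelling here.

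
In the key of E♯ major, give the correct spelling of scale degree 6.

C##

Degree 6 takes the letter 5 steps above E, which is C.
In major, degree 6 sits 9 semitones above the tonic. E# + 9 semitones is pitch class 2, spelled on C as C##.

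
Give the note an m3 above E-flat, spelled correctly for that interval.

Gb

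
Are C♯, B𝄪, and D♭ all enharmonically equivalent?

Yes

C# is pitch class 1; B## is pitch class 1; Db is pitch class 1.
All spellings map to pitch class 1, so they are enharmonically equivalent.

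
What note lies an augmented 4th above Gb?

G up a perfect fourth is C, so the target letter is C.
From Gb, an augmented fourth is 6 semitones up: C.

C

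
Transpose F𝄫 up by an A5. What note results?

A fifth above F lands on the letter C.
An augmented fifth spans 8 semitones, so Fbb moves to pitch class 11. On the letter C that is Cb.

Cb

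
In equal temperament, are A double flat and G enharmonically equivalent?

Yes

Abb = pitch class 7 and G = pitch class 7 — the same pitch class, so they are enharmonic equivalents.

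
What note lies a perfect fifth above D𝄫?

A fifth above D lands on the letter A.
A perfect fifth spans 7 semitones, so Dbb moves to pitch class 7. On the letter A that is Abb.

Abb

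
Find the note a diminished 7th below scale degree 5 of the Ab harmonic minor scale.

Scale degree 5 of Ab harmonic minor is Eb.
A diminished seventh (9 semitones) below Eb lands on the letter F, giving F#.

F#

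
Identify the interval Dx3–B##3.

The letter names run D→B, a span of 5 letter steps, so the interval is some kind of sixth.
D## to B## is 9 semitones. A major sixth is 9, so 9 makes it major.

major sixth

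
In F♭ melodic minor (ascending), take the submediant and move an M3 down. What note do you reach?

The submediant of Fb melodic minor (ascending) is Db.
A major third (4 semitones) below Db lands on the letter B, giving Bbb.

Bbb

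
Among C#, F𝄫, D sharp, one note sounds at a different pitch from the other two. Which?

In 12-tone equal temperament, enharmonic equivalents share a pitch class. C# is pitch class 1; Fbb is pitch class 3; D# is pitch class 3.
Fbb and D# share pitch class 3, while C# is pitch class 1.

C#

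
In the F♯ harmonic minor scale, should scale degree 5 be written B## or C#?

C#

Each scale degree takes a distinct letter name. Degree 5 of a scale on F must use the letter C.
C# and B## are enharmonically the same pitch, but only C# uses the letter C, so it is the correct spelling here.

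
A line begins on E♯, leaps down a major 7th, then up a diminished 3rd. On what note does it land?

Ab

A major seventh down from E# is F# (letter F, 11 semitones down).
A diminished third up from F# is Ab (letter A, 2 semitones up).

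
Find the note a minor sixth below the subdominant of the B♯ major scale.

The subdominant of B# major is E#.
A minor sixth (8 semitones) below E# lands on the letter G, giving G##.

G##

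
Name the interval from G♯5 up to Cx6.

Counting letters G–A–B–C gives a fourth.
G#→C## = 6 semitones, 1 wider than the perfect fourth (5), so augmented.

augmented fourth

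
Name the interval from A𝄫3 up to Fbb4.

minor sixth

Counting letters A–B–C–D–E–F gives a sixth.
Abb→Fbb = 8 semitones, 1 narrower than the major sixth (9), so minor.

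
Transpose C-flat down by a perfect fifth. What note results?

Fb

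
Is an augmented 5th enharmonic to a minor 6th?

An augmented fifth spans 8 semitones; a minor sixth spans 8.
They are enharmonically equivalent.

Yes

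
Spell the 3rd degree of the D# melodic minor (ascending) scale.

The D# melodic minor (ascending) scale runs D# E# F# G# A# B# C##.
Degree 3 is F#.

F#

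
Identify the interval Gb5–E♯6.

doubly augmented sixth

Counting letters G–A–B–C–D–E gives a sixth.
Gb→E# = 11 semitones, 2 wider than the major sixth (9), so doubly augmented.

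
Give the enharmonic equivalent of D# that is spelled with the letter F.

Fbb

D# is pitch class 3. The letter F alone is pitch class 5.
To reach pitch class 3 from F requires an offset of -2 semitones, i.e. double flat: Fbb.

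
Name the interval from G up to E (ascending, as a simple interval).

Counting letters G–A–B–C–D–E gives a sixth.
G→E = 9 semitones, exactly the major sixth.

major sixth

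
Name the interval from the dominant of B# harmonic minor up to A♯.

The dominant of B# harmonic minor is F##.
F## up to A#: letters F→A make it a third; 3 semitones makes it minor.

minor third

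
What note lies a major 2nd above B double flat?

Cb

A second above B lands on the letter C.
A major second spans 2 semitones, so Bbb moves to pitch class 11. On the letter C that is Cb.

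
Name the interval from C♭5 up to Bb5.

The letter names run C→B, a span of 6 letter steps, so the interval is some kind of seventh.
Cb to Bb is 11 semitones. A major seventh is 11, so 11 makes it major.

major seventh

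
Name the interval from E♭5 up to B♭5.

The letter names run E→B, a span of 4 letter steps, so the interval is some kind of fifth.
Eb to Bb is 7 semitones. A perfect fifth is 7, so 7 makes it perfect.

perfect fifth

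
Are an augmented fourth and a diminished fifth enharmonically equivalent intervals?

An augmented fourth spans 6 semitones; a diminished fifth spans 6.
They are enharmonically equivalent.

Yes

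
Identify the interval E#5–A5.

diminished fourth

Counting letters E–F–G–A gives a fourth.
E#→A = 4 semitones, 1 narrower than the perfect fourth (5), so diminished.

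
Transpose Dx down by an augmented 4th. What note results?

A#

A fourth below D lands on the letter A.
An augmented fourth spans 6 semitones, so D## moves to pitch class 10. On the letter A that is A#.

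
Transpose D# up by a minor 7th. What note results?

D up a major seventh is C#, so the target letter is C.
From D#, a minor seventh is 10 semitones up: C#.

C#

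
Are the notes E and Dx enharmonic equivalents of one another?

Yes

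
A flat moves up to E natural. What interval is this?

augmented fifth

The letter names run A→E, a span of 4 letter steps, so the interval is some kind of fifth.
Ab to E is 8 semitones. A perfect fifth is 7, so 8 makes it augmented.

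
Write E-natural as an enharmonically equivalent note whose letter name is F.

Fb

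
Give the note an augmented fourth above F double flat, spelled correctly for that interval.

F up a perfect fourth is Bb, so the target letter is B.
From Fbb, an augmented fourth is 6 semitones up: Bbb.

Bbb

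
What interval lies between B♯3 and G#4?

The letter names run B→G, a span of 5 letter steps, so the interval is some kind of sixth.
B# to G# is 8 semitones. A major sixth is 9, so 8 makes it minor.

minor sixth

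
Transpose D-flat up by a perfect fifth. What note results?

Ab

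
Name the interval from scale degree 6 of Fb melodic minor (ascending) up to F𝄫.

Scale degree 6 of Fb melodic minor (ascending) is Db.
Db up to Fbb: letters D→F make it a third; 2 semitones makes it diminished.

diminished third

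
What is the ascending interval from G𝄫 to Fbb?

minor seventh

The letter names run G→F, a span of 6 letter steps, so the interval is some kind of seventh.
Gbb to Fbb is 10 semitones. A major seventh is 11, so 10 makes it minor.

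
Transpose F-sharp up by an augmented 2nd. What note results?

G##

A second above F lands on the letter G.
An augmented second spans 3 semitones, so F# moves to pitch class 9. On the letter G that is G##.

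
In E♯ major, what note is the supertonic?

Degree 2 takes the letter 1 step above E, which is F.
In major, degree 2 sits 2 semitones above the tonic. E# + 2 semitones is pitch class 7, spelled on F as F##.

F##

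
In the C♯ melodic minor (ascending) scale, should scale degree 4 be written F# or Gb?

F#

Each scale degree takes a distinct letter name. Degree 4 of a scale on C must use the letter F.
F# and Gb are enharmonically the same pitch, but only F# uses the letter F, so it is the correct spelling here.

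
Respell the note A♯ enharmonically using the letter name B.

Plain B sits 1 semitone above A#, so on the letter B the same pitch needs a flat: Bb.

Bb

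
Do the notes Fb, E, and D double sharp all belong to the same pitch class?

Fb = pitch class 4 and E = pitch class 4 and D## = pitch class 4 — the same pitch class, so they are enharmonic equivalents.

Yes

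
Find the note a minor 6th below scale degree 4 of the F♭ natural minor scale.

Scale degree 4 of Fb natural minor is Bbb.
A minor sixth (8 semitones) below Bbb lands on the letter D, giving Db.

Db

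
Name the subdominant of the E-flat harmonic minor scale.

Ab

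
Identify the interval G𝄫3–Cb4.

augmented fourth

Counting letters G–A–B–C gives a fourth.
Gbb→Cb = 6 semitones, 1 wider than the perfect fourth (5), so augmented.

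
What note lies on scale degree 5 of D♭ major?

Degree 5 takes the letter 4 steps above D, which is A.
In major, degree 5 sits 7 semitones above the tonic. Db + 7 semitones is pitch class 8, spelled on A as Ab.

Ab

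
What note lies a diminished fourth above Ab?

A fourth above A lands on the letter D.
A diminished fourth spans 4 semitones, so Ab moves to pitch class 0. On the letter D that is Dbb.

Dbb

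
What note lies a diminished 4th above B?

Eb

A fourth above B lands on the letter E.
A diminished fourth spans 4 semitones, so B moves to pitch class 3. On the letter E that is Eb.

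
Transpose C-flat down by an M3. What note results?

Abb

A third below C lands on the letter A.
A major third spans 4 semitones, so Cb moves to pitch class 7. On the letter A that is Abb.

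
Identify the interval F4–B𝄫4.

diminished fourth

The letter names run F→B, a span of 3 letter steps, so the interval is some kind of fourth.
F to Bbb is 4 semitones. A perfect fourth is 5, so 4 makes it diminished.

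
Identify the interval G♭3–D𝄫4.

diminished fifth

Counting letters G–A–B–C–D gives a fifth.
Gb→Dbb = 6 semitones, 1 narrower than the perfect fifth (7), so diminished.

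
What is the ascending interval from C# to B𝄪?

Counting letters C–D–E–F–G–A–B gives a seventh.
C#→B## = 12 semitones, 1 wider than the major seventh (11), so augmented.

augmented seventh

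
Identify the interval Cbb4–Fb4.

Counting letters C–D–E–F gives a fourth.
Cbb→Fb = 6 semitones, 1 wider than the perfect fourth (5), so augmented.

augmented fourth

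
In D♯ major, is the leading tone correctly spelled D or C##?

Each scale degree takes a distinct letter name. Degree 7 of a scale on D must use the letter C.
C## and D are enharmonically the same pitch, but only C## uses the letter C, so it is the correct spelling here.

C##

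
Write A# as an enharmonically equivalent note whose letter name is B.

A# is pitch class 10. The letter B alone is pitch class 11.
To reach pitch class 10 from B requires an offset of -1 semitone, i.e. flat: Bb.

Bb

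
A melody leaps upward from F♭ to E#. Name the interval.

Counting letters F–G–A–B–C–D–E gives a seventh.
Fb→E# = 13 semitones, 2 wider than the major seventh (11), so doubly augmented.

doubly augmented seventh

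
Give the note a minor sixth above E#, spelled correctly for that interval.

C#

A sixth above E lands on the letter C.
A minor sixth spans 8 semitones, so E# moves to pitch class 1. On the letter C that is C#.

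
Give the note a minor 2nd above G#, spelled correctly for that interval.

A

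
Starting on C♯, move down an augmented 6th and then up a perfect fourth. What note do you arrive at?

Ab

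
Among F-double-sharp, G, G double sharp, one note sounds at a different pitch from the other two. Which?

In 12-tone equal temperament, enharmonic equivalents share a pitch class. F## is pitch class 7; G is pitch class 7; G## is pitch class 9.
F## and G share pitch class 7, while G## is pitch class 9.

G##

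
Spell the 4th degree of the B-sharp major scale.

Degree 4 takes the letter 3 steps above B, which is E.
In major, degree 4 sits 5 semitones above the tonic. B# + 5 semitones is pitch class 5, spelled on E as E#.

E#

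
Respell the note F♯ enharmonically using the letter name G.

Plain G sits 1 semitone above F#, so on the letter G the same pitch needs a flat: Gb.

Gb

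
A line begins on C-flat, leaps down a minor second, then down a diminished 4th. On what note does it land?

F#

A minor second down from Cb is Bb (letter B, 1 semitone down).
A diminished fourth down from Bb is F# (letter F, 4 semitones down).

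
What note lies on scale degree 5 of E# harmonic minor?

B#

The E# harmonic minor scale runs E# F## G# A# B# C# D##.
Degree 5 is B#.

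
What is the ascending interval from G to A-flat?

minor second

The letter names run G→A, a span of 1 letter step, so the interval is some kind of second.
G to Ab is 1 semitone. A major second is 2, so 1 makes it minor.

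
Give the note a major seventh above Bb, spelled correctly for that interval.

B up a major seventh is A#, so the target letter is A.
From Bb, a major seventh is 11 semitones up: A.

A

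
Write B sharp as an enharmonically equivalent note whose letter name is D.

Dbb

Plain D sits 2 semitones above B#, so on the letter D the same pitch needs a double flat: Dbb.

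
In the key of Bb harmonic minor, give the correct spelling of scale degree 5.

Degree 5 takes the letter 4 steps above B, which is F.
In harmonic minor, degree 5 sits 7 semitones above the tonic. Bb + 7 semitones is pitch class 5, spelled on F as F.

F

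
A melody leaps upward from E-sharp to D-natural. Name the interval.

diminished seventh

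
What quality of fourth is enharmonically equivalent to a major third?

A major third spans 4 semitones.
A fourth spanning 4 semitones is diminished (the perfect fourth is 5).

diminished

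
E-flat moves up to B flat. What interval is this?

perfect fifth

The letter names run E→B, a span of 4 letter steps, so the interval is some kind of fifth.
Eb to Bb is 7 semitones. A perfect fifth is 7, so 7 makes it perfect.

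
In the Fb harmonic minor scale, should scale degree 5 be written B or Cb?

Each scale degree takes a distinct letter name. Degree 5 of a scale on F must use the letter C.
Cb and B are enharmonically the same pitch, but only Cb uses the letter C, so it is the correct spelling here.

Cb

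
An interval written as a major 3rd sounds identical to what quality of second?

doubly augmented

A major third spans 4 semitones.
A second spanning 4 semitones is doubly augmented (the major second is 2).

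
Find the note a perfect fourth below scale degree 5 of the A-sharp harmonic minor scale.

B#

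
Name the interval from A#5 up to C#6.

minor third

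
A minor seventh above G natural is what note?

A seventh above G lands on the letter F.
A minor seventh spans 10 semitones, so G moves to pitch class 5. On the letter F that is F.

F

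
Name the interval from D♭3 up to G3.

The letter names run D→G, a span of 3 letter steps, so the interval is some kind of fourth.
Db to G is 6 semitones. A perfect fourth is 5, so 6 makes it augmented.

augmented fourth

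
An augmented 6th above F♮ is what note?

F up a major sixth is D, so the target letter is D.
From F, an augmented sixth is 10 semitones up: D#.

D#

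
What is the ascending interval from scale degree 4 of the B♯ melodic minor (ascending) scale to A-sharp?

Scale degree 4 of B# melodic minor (ascending) is E#.
E# up to A#: letters E→A make it a fourth; 5 semitones makes it perfect.

perfect fourth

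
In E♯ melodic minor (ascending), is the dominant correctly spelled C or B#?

Each scale degree takes a distinct letter name. Degree 5 of a scale on E must use the letter B.
B# and C are enharmonically the same pitch, but only B# uses the letter B, so it is the correct spelling here.

B#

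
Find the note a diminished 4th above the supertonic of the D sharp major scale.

The supertonic of D# major is E#.
A diminished fourth (4 semitones) above E# lands on the letter A, giving A.

A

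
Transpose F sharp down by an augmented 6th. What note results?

Ab

A sixth below F lands on the letter A.
An augmented sixth spans 10 semitones, so F# moves to pitch class 8. On the letter A that is Ab.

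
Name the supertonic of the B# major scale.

The B# major scale runs B# C## D## E# F## G## A##.
Degree 2 is C##.

C##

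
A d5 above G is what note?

Db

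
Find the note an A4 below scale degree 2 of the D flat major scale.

Bbb

Scale degree 2 of Db major is Eb.
An augmented fourth (6 semitones) below Eb lands on the letter B, giving Bbb.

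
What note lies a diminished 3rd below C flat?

C down a major third is Ab, so the target letter is A.
From Cb, a diminished third is 2 semitones down: A.

A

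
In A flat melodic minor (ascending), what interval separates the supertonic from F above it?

perfect fifth

The supertonic of Ab melodic minor (ascending) is Bb.
Bb up to F: letters B→F make it a fifth; 7 semitones makes it perfect.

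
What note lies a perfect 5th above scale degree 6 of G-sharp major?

Scale degree 6 of G# major is E#.
A perfect fifth (7 semitones) above E# lands on the letter B, giving B#.

B#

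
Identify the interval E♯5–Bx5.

augmented fifth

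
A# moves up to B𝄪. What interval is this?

augmented second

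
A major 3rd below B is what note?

B down a major third is G, so the target letter is G.
From B, a major third is 4 semitones down: G.

G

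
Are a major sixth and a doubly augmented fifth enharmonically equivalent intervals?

A major sixth spans 9 semitones; a doubly augmented fifth spans 9.
They are enharmonically equivalent.

Yes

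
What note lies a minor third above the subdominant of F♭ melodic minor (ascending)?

The subdominant of Fb melodic minor (ascending) is Bbb.
A minor third (3 semitones) above Bbb lands on the letter D, giving Dbb.

Dbb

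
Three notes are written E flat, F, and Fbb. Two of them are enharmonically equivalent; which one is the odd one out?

In 12-tone equal temperament, enharmonic equivalents share a pitch class. Eb is pitch class 3; F is pitch class 5; Fbb is pitch class 3.
Eb and Fbb share pitch class 3, while F is pitch class 5.

F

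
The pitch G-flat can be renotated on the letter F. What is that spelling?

Plain F sits 1 semitone below Gb, so on the letter F the same pitch needs a sharp: F#.

F#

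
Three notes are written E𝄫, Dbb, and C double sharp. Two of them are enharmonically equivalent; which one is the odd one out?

In 12-tone equal temperament, enharmonic equivalents share a pitch class. Ebb is pitch class 2; Dbb is pitch class 0; C## is pitch class 2.
Ebb and C## share pitch class 2, while Dbb is pitch class 0.

Dbb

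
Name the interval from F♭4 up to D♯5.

doubly augmented sixth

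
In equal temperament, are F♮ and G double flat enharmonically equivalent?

F is pitch class 5; Gbb is pitch class 5.
All spellings map to pitch class 5, so they are enharmonically equivalent.

Yes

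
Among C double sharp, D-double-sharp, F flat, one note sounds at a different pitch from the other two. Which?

In 12-tone equal temperament, enharmonic equivalents share a pitch class. C## is pitch class 2; D## is pitch class 4; Fb is pitch class 4.
D## and Fb share pitch class 4, while C## is pitch class 2.

C##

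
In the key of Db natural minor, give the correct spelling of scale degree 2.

Eb

Degree 2 takes the letter 1 step above D, which is E.
In natural minor, degree 2 sits 2 semitones above the tonic. Db + 2 semitones is pitch class 3, spelled on E as Eb.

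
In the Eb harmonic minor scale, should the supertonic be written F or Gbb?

F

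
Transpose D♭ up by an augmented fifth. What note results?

A

A fifth above D lands on the letter A.
An augmented fifth spans 8 semitones, so Db moves to pitch class 9. On the letter A that is A.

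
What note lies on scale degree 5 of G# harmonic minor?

The G# harmonic minor scale runs G# A# B C# D# E F##.
Degree 5 is D#.

D#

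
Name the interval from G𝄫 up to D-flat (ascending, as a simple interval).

The letter names run G→D, a span of 4 letter steps, so the interval is some kind of fifth.
Gbb to Db is 8 semitones. A perfect fifth is 7, so 8 makes it augmented.

augmented fifth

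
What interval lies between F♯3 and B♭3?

diminished fourth

The letter names run F→B, a span of 3 letter steps, so the interval is some kind of fourth.
F# to Bb is 4 semitones. A perfect fourth is 5, so 4 makes it diminished.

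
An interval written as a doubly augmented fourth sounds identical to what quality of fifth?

perfect

A doubly augmented fourth spans 7 semitones.
A fifth spanning 7 semitones is perfect (the perfect fifth is 7).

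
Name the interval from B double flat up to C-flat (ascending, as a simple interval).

The letter names run B→C, a span of 1 letter step, so the interval is some kind of second.
Bbb to Cb is 2 semitones. A major second is 2, so 2 makes it major.

major second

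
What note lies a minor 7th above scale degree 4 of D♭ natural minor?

Fb

Scale degree 4 of Db natural minor is Gb.
A minor seventh (10 semitones) above Gb lands on the letter F, giving Fb.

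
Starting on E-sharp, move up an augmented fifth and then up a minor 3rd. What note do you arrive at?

D##

An augmented fifth up from E# is B## (letter B, 8 semitones up).
A minor third up from B## is D## (letter D, 3 semitones up).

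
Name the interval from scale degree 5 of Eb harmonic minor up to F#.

augmented fifth

Scale degree 5 of Eb harmonic minor is Bb.
Bb up to F#: letters B→F make it a fifth; 8 semitones makes it augmented.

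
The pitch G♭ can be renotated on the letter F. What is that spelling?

Gb is pitch class 6. The letter F alone is pitch class 5.
To reach pitch class 6 from F requires an offset of +1 semitone, i.e. sharp: F#.

F#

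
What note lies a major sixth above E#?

E up a major sixth is C#, so the target letter is C.
From E#, a major sixth is 9 semitones up: C##.

C##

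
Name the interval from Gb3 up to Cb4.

perfect fourth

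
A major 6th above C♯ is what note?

C up a major sixth is A, so the target letter is A.
From C#, a major sixth is 9 semitones up: A#.

A#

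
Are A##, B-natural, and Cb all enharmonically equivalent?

A## is pitch class 11; B is pitch class 11; Cb is pitch class 11.
All spellings map to pitch class 11, so they are enharmonically equivalent.

Yes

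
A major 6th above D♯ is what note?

D up a major sixth is B, so the target letter is B.
From D#, a major sixth is 9 semitones up: B#.

B#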